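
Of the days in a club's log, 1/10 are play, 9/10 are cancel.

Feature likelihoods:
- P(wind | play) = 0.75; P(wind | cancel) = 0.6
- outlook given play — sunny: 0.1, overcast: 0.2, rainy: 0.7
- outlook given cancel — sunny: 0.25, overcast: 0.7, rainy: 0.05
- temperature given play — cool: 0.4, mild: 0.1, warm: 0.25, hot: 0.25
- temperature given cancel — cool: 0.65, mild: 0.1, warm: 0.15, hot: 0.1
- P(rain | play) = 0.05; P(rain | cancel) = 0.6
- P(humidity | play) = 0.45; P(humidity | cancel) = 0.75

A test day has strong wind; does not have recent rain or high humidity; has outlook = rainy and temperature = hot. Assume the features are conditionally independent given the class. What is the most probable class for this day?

play

play: 0.1 × 0.75 × 0.7 × 0.25 × (1−0.05) × (1−0.45) = 0.0068578125
cancel: 0.9 × 0.6 × 0.05 × 0.1 × (1−0.6) × (1−0.75) = 0.00027
Highest score → play.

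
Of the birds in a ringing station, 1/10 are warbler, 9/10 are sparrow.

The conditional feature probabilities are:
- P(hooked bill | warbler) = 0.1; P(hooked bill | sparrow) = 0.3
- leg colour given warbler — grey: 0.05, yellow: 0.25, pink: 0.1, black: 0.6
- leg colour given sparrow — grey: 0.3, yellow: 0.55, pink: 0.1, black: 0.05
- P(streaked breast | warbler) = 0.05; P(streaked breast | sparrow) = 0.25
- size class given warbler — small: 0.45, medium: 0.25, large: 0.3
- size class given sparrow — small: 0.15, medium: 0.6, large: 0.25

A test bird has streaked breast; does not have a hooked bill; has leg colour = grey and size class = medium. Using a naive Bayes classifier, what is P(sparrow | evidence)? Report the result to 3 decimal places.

0.998

warbler: 0.1 × (1−0.1) × 0.05 × 0.05 × 0.25 = 0.00005625
sparrow: 0.9 × (1−0.3) × 0.3 × 0.25 × 0.6 = 0.02835
P(sparrow | x) = 0.02835 / 0.02840625 ≈ 0.998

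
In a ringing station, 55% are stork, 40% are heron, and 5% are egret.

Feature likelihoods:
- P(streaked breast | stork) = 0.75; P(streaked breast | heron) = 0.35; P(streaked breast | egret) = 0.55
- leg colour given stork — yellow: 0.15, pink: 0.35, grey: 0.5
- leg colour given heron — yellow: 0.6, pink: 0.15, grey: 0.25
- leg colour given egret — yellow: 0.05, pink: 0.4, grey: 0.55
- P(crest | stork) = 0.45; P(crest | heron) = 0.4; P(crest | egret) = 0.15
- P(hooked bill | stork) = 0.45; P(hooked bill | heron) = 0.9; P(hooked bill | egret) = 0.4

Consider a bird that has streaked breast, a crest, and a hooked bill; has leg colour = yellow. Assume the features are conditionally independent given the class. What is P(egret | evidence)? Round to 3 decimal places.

0.002

stork: 0.55 × 0.75 × 0.15 × 0.45 × 0.45 = 0.0125296875
heron: 0.4 × 0.35 × 0.6 × 0.4 × 0.9 = 0.03024
egret: 0.05 × 0.55 × 0.05 × 0.15 × 0.4 = 0.0000825
P(egret | x) = 0.0000825 / 0.0428521875 ≈ 0.002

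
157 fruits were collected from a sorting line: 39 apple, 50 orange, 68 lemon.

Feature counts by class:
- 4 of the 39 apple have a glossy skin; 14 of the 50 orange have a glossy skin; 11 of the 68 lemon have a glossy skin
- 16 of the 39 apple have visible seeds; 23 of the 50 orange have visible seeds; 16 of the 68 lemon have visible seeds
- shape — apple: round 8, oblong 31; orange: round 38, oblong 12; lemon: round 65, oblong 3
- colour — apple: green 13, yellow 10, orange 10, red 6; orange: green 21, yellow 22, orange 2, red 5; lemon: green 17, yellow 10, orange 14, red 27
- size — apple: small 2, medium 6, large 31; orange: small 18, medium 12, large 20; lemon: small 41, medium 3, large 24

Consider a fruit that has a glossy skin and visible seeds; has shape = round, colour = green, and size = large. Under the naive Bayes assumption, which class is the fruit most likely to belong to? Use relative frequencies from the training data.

apple: (39/157) × (4/39) × (16/39) × (8/39) × (13/39) × (31/39) ≈ 0.00056809
orange: (50/157) × (14/50) × (23/50) × (38/50) × (21/50) × (20/50) ≈ 0.00523732
lemon: (68/157) × (11/68) × (16/68) × (65/68) × (17/68) × (24/68) ≈ 0.00139044
Highest score → orange.

orange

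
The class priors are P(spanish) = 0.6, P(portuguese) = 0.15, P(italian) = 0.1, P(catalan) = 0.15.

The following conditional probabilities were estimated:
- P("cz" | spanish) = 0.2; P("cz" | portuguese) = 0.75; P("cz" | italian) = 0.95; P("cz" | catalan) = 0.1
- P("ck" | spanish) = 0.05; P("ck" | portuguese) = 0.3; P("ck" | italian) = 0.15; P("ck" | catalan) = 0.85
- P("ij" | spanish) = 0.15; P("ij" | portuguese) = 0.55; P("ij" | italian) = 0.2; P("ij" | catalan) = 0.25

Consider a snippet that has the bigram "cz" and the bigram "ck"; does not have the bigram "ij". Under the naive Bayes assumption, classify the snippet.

portuguese

spanish: 0.6 × 0.2 × 0.05 × (1−0.15) = 0.0051
portuguese: 0.15 × 0.75 × 0.3 × (1−0.55) = 0.0151875
italian: 0.1 × 0.95 × 0.15 × (1−0.2) = 0.0114
catalan: 0.15 × 0.1 × 0.85 × (1−0.25) = 0.0095625
Highest score → portuguese.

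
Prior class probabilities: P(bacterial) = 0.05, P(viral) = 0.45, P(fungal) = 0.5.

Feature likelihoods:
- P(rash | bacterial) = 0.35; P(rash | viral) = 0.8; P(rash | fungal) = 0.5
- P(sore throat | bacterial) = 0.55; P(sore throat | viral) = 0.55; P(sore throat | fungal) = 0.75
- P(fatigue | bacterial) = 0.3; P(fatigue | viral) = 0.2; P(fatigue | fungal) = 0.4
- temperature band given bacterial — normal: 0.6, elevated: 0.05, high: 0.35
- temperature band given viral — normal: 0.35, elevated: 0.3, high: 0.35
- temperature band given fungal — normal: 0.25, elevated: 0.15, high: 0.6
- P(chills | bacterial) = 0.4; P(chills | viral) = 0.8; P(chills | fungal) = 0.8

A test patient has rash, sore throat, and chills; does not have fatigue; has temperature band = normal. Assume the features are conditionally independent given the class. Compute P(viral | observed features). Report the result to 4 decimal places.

0.6478

bacterial: 0.05 × 0.35 × 0.55 × (1−0.3) × 0.6 × 0.4 = 0.001617
viral: 0.45 × 0.8 × 0.55 × (1−0.2) × 0.35 × 0.8 = 0.044352
fungal: 0.5 × 0.5 × 0.75 × (1−0.4) × 0.25 × 0.8 = 0.0225
P(viral | x) = 0.044352 / 0.068469 ≈ 0.6478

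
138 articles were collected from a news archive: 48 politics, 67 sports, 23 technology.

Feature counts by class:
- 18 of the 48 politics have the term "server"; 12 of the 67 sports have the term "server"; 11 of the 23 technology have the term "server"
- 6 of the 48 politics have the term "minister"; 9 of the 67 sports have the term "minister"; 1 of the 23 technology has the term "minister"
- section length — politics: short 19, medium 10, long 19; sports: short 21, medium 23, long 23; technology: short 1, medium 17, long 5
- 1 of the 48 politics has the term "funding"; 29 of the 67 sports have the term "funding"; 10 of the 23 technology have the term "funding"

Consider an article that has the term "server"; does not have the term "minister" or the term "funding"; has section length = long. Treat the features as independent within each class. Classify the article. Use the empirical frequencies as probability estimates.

politics: (48/138) × (18/48) × (42/48) × (19/48) × (47/48) ≈ 0.0442355
sports: (67/138) × (12/67) × (58/67) × (23/67) × (38/67) ≈ 0.0146561
technology: (23/138) × (11/23) × (22/23) × (5/23) × (13/23) ≈ 0.00936842
Highest score → politics.

politics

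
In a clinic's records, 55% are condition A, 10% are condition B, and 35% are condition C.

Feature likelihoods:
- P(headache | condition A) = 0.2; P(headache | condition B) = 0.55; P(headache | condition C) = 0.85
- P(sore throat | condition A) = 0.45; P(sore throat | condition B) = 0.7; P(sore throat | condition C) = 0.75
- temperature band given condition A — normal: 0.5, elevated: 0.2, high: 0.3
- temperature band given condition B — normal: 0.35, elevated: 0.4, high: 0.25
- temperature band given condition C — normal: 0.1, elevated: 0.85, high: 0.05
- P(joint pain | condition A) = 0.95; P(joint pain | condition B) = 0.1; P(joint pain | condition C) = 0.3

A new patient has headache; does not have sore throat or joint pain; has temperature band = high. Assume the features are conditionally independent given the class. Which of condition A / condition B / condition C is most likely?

condition B

condition A: 0.55 × 0.2 × (1−0.45) × 0.3 × (1−0.95) = 0.0009075
condition B: 0.1 × 0.55 × (1−0.7) × 0.25 × (1−0.1) = 0.0037125
condition C: 0.35 × 0.85 × (1−0.75) × 0.05 × (1−0.3) = 0.002603125
Highest score → condition B.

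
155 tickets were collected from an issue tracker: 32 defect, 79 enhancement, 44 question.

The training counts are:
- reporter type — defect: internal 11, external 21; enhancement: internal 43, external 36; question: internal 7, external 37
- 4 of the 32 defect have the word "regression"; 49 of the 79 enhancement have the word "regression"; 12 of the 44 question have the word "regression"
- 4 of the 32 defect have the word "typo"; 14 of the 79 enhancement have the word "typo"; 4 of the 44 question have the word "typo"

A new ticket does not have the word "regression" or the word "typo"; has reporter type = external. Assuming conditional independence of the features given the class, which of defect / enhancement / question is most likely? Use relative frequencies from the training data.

question

defect: (32/155) × (21/32) × (28/32) × (28/32) ≈ 0.10373
enhancement: (79/155) × (36/79) × (30/79) × (65/79) ≈ 0.072569
question: (44/155) × (37/44) × (32/44) × (40/44) ≈ 0.157825
Highest score → question.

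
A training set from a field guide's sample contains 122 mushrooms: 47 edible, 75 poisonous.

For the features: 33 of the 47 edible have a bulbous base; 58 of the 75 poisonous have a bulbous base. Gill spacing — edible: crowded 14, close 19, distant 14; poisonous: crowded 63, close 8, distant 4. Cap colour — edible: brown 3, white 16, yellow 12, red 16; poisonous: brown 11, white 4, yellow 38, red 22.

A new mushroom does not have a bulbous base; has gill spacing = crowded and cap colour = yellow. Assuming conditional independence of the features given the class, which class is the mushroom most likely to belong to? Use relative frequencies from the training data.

edible: (47/122) × (14/47) × (14/47) × (12/47) ≈ 0.00872734
poisonous: (75/122) × (17/75) × (63/75) × (38/75) ≈ 0.0593049
Highest score → poisonous.

poisonous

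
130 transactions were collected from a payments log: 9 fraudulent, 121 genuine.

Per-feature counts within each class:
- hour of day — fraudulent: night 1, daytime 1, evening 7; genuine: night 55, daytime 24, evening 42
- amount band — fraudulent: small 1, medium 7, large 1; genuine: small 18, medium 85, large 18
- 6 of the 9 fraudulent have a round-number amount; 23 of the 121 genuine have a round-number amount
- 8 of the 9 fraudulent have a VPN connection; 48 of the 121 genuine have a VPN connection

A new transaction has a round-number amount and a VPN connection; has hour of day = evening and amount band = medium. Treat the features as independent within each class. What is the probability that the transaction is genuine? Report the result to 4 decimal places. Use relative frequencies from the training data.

fraudulent: (9/130) × (7/9) × (7/9) × (6/9) × (8/9) ≈ 0.024818
genuine: (121/130) × (42/121) × (85/121) × (23/121) × (48/121) ≈ 0.0171135
P(genuine | x) = 0.0171135 / 0.0419315 ≈ 0.4081

0.4081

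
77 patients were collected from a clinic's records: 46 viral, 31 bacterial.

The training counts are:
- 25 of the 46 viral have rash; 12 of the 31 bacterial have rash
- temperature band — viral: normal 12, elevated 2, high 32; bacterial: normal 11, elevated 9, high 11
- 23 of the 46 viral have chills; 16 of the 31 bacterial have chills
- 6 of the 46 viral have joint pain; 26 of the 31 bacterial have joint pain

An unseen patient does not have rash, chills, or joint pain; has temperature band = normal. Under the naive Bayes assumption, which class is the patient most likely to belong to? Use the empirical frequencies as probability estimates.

viral: (46/77) × (21/46) × (12/46) × (23/46) × (40/46) ≈ 0.0309332
bacterial: (31/77) × (19/31) × (11/31) × (15/31) × (5/31) ≈ 0.00683332
Highest score → viral.

viral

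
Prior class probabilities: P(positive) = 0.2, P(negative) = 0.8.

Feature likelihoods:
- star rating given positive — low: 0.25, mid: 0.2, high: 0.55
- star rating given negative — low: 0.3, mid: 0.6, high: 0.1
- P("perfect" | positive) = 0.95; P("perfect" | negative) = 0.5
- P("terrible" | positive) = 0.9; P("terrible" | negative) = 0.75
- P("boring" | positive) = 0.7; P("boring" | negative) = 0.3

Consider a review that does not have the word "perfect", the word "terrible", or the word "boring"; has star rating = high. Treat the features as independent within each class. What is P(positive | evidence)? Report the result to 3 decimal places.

0.023

positive: 0.2 × 0.55 × (1−0.95) × (1−0.9) × (1−0.7) = 0.000165
negative: 0.8 × 0.1 × (1−0.5) × (1−0.75) × (1−0.3) = 0.007
P(positive | x) = 0.000165 / 0.007165 ≈ 0.023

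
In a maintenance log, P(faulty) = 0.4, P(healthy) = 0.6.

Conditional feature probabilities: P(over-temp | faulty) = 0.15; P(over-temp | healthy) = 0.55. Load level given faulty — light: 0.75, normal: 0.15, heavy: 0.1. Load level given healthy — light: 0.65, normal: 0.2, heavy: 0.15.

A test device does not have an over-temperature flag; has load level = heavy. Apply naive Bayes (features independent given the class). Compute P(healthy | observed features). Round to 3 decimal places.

0.544

faulty: 0.4 × (1−0.15) × 0.1 = 0.034
healthy: 0.6 × (1−0.55) × 0.15 = 0.0405
P(healthy | x) = 0.0405 / 0.0745 ≈ 0.544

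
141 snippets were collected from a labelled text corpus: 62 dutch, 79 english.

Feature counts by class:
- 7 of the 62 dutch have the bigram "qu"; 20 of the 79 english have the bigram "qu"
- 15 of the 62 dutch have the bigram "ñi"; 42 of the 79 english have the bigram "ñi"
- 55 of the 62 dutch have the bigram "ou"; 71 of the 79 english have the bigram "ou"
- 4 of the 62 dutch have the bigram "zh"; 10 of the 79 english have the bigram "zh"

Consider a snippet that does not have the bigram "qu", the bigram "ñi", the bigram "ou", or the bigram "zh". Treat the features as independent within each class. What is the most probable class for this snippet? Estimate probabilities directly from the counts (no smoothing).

dutch: (62/141) × (55/62) × (47/62) × (7/62) × (58/62) ≈ 0.0312315
english: (79/141) × (59/79) × (37/79) × (8/79) × (69/79) ≈ 0.0173337
Highest score → dutch.

dutch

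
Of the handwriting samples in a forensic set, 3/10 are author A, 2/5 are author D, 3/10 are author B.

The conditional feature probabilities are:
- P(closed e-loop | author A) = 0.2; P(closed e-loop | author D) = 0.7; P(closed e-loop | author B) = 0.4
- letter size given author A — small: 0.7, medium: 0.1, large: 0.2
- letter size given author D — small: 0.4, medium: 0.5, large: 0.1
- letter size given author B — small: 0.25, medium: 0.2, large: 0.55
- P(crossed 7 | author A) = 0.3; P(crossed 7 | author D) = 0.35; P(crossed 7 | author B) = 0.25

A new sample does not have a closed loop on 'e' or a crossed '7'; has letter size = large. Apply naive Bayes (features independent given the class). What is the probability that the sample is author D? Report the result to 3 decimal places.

author A: 0.3 × (1−0.2) × 0.2 × (1−0.3) = 0.0336
author D: 0.4 × (1−0.7) × 0.1 × (1−0.35) = 0.0078
author B: 0.3 × (1−0.4) × 0.55 × (1−0.25) = 0.07425
P(author D | x) = 0.0078 / 0.11565 ≈ 0.067

0.067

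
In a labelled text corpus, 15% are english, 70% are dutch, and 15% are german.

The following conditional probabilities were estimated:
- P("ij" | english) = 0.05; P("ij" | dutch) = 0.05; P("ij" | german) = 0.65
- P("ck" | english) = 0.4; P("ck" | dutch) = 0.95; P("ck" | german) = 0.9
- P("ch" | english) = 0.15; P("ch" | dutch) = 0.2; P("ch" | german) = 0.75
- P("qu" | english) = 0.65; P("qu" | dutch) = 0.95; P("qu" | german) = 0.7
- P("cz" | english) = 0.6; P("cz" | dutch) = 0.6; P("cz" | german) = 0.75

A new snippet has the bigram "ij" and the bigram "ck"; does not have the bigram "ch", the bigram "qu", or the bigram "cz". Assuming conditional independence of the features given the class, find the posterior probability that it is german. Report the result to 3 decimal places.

0.649

english: 0.15 × 0.05 × 0.4 × (1−0.15) × (1−0.65) × (1−0.6) = 0.000357
dutch: 0.7 × 0.05 × 0.95 × (1−0.2) × (1−0.95) × (1−0.6) = 0.000532
german: 0.15 × 0.65 × 0.9 × (1−0.75) × (1−0.7) × (1−0.75) = 0.0016453125
P(german | x) = 0.0016453125 / 0.0025343125 ≈ 0.649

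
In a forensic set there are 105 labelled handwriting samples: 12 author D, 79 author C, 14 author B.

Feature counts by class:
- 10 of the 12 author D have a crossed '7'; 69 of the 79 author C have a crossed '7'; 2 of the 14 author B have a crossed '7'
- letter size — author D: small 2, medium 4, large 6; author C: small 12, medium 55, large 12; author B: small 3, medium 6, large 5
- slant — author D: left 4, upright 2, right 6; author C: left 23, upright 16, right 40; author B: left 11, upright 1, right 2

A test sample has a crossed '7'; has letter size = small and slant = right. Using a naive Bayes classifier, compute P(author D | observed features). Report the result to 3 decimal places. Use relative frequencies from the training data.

author D: (12/105) × (10/12) × (2/12) × (6/12) ≈ 0.00793651
author C: (79/105) × (69/79) × (12/79) × (40/79) ≈ 0.0505414
author B: (14/105) × (2/14) × (3/14) × (2/14) ≈ 0.00058309
P(author D | x) = 0.00793651 / 0.059061 ≈ 0.134

0.134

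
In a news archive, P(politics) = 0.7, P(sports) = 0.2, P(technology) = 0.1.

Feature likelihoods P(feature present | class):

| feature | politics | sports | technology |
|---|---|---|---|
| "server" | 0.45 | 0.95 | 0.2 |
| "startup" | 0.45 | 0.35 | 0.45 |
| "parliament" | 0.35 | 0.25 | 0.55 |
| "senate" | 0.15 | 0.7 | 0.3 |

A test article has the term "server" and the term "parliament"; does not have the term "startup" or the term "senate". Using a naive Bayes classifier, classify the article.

politics: 0.7 × 0.45 × (1−0.45) × 0.35 × (1−0.15) = 0.051541875
sports: 0.2 × 0.95 × (1−0.35) × 0.25 × (1−0.7) = 0.0092625
technology: 0.1 × 0.2 × (1−0.45) × 0.55 × (1−0.3) = 0.004235
Highest score → politics.

politics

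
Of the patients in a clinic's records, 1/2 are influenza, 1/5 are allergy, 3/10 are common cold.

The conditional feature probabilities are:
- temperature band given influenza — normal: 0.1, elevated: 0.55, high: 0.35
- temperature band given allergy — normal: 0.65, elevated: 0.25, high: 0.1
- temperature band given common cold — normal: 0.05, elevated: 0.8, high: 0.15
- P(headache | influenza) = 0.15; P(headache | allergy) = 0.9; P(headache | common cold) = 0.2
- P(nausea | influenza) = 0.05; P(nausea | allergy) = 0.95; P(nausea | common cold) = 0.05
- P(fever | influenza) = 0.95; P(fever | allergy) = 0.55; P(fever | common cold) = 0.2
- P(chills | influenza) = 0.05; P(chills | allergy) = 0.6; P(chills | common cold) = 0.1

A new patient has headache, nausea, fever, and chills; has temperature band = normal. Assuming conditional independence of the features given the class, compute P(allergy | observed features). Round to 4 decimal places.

0.9994

influenza: 0.5 × 0.1 × 0.15 × 0.05 × 0.95 × 0.05 = 0.0000178125
allergy: 0.2 × 0.65 × 0.9 × 0.95 × 0.55 × 0.6 = 0.0366795
common cold: 0.3 × 0.05 × 0.2 × 0.05 × 0.2 × 0.1 = 0.000003
P(allergy | x) = 0.0366795 / 0.0367003125 ≈ 0.9994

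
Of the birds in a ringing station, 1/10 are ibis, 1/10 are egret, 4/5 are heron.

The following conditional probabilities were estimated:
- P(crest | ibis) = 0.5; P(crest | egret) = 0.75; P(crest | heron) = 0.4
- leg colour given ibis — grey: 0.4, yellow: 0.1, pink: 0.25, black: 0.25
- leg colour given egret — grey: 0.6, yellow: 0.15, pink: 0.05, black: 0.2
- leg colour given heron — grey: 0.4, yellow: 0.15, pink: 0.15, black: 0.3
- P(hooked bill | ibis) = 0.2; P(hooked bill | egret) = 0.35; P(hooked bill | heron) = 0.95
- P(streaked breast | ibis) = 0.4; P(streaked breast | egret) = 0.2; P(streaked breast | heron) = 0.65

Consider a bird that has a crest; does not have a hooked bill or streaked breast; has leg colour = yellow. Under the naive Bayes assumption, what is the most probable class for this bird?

ibis: 0.1 × 0.5 × 0.1 × (1−0.2) × (1−0.4) = 0.0024
egret: 0.1 × 0.75 × 0.15 × (1−0.35) × (1−0.2) = 0.00585
heron: 0.8 × 0.4 × 0.15 × (1−0.95) × (1−0.65) = 0.00084
Highest score → egret.

egret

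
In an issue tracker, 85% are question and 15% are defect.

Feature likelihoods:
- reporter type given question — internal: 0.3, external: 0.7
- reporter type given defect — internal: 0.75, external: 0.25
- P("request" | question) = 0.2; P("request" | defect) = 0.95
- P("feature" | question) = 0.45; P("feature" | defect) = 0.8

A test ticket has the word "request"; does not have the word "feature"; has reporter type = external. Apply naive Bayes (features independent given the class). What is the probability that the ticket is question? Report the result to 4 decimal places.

0.9018

question: 0.85 × 0.7 × 0.2 × (1−0.45) = 0.06545
defect: 0.15 × 0.25 × 0.95 × (1−0.8) = 0.007125
P(question | x) = 0.06545 / 0.072575 ≈ 0.9018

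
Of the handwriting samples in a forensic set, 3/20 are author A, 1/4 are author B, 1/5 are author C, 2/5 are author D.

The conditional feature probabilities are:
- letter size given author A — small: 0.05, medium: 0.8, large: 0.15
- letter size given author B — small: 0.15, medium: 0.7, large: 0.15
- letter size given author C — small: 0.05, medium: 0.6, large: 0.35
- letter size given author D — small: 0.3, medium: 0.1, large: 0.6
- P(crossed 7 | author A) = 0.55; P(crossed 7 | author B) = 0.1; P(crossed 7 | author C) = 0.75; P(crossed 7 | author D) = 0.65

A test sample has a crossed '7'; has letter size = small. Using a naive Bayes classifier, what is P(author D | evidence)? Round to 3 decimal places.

0.835

author A: 0.15 × 0.05 × 0.55 = 0.004125
author B: 0.25 × 0.15 × 0.1 = 0.00375
author C: 0.2 × 0.05 × 0.75 = 0.0075
author D: 0.4 × 0.3 × 0.65 = 0.078
P(author D | x) = 0.078 / 0.093375 ≈ 0.835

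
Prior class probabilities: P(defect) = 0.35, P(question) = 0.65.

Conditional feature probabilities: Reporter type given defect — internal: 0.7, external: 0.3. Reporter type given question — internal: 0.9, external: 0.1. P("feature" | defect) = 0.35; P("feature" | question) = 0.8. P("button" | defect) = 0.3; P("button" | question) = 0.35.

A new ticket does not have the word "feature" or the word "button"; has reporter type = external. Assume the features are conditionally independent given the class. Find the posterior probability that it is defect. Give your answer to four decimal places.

0.8497

defect: 0.35 × 0.3 × (1−0.35) × (1−0.3) = 0.047775
question: 0.65 × 0.1 × (1−0.8) × (1−0.35) = 0.00845
P(defect | x) = 0.047775 / 0.056225 ≈ 0.8497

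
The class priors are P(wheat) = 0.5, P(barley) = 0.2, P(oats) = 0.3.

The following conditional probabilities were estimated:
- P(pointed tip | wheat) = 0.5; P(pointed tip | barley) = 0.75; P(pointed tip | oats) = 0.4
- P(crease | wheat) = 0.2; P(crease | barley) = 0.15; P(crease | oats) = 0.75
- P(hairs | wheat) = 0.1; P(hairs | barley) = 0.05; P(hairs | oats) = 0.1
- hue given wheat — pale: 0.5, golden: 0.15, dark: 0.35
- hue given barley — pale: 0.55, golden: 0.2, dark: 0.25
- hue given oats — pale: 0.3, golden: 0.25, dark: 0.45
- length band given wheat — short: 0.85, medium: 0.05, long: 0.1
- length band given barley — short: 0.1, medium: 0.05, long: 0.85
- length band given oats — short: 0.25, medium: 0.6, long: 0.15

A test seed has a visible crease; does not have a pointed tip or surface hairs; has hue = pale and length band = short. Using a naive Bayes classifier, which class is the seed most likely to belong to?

wheat: 0.5 × (1−0.5) × 0.2 × (1−0.1) × 0.5 × 0.85 = 0.019125
barley: 0.2 × (1−0.75) × 0.15 × (1−0.05) × 0.55 × 0.1 = 0.000391875
oats: 0.3 × (1−0.4) × 0.75 × (1−0.1) × 0.3 × 0.25 = 0.0091125
Highest score → wheat.

wheat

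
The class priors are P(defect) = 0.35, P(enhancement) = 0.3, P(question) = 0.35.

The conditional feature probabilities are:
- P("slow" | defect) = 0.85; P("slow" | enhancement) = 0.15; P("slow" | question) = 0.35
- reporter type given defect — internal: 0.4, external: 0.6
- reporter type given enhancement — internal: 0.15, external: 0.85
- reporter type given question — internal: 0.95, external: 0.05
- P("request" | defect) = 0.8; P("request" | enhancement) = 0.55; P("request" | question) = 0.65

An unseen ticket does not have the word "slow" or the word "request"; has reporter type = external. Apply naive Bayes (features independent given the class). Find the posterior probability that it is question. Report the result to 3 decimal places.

defect: 0.35 × (1−0.85) × 0.6 × (1−0.8) = 0.0063
enhancement: 0.3 × (1−0.15) × 0.85 × (1−0.55) = 0.0975375
question: 0.35 × (1−0.35) × 0.05 × (1−0.65) = 0.00398125
P(question | x) = 0.00398125 / 0.10781875 ≈ 0.037

0.037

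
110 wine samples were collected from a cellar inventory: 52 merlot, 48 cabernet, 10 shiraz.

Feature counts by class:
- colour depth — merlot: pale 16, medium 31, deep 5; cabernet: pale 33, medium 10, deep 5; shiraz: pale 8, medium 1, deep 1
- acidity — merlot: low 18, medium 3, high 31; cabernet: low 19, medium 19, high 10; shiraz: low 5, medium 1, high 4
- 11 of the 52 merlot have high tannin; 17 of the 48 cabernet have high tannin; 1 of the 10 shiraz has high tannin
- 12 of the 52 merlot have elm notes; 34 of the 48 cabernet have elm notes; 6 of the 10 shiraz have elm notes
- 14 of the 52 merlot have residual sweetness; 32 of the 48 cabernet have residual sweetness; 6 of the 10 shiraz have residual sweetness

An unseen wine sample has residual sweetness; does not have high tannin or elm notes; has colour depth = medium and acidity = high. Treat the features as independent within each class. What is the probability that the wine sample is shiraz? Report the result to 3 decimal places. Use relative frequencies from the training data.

0.026

merlot: (52/110) × (31/52) × (31/52) × (41/52) × (40/52) × (14/52) ≈ 0.027434
cabernet: (48/110) × (10/48) × (10/48) × (31/48) × (14/48) × (32/48) ≈ 0.00237838
shiraz: (10/110) × (1/10) × (4/10) × (9/10) × (4/10) × (6/10) ≈ 0.000785455
P(shiraz | x) = 0.000785455 / 0.030597835 ≈ 0.026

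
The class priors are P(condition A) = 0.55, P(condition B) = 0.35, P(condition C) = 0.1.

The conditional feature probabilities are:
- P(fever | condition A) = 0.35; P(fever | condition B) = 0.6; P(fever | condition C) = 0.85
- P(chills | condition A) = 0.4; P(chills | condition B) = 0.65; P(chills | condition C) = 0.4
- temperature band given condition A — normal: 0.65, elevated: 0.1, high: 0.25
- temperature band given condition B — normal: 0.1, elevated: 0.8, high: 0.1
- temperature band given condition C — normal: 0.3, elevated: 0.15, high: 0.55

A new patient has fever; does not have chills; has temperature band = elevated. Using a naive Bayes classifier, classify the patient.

condition B

condition A: 0.55 × 0.35 × (1−0.4) × 0.1 = 0.01155
condition B: 0.35 × 0.6 × (1−0.65) × 0.8 = 0.0588
condition C: 0.1 × 0.85 × (1−0.4) × 0.15 = 0.00765
Highest score → condition B.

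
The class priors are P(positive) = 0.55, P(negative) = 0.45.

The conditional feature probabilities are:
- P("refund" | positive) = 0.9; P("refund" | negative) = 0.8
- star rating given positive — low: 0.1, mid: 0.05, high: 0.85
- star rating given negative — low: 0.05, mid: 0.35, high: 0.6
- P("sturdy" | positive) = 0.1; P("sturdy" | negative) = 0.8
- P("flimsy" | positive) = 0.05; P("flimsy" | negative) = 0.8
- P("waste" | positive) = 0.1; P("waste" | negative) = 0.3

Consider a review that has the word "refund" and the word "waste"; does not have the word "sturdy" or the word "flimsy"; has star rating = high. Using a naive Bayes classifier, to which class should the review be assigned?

positive: 0.55 × 0.9 × 0.85 × (1−0.1) × (1−0.05) × 0.1 = 0.035974125
negative: 0.45 × 0.8 × 0.6 × (1−0.8) × (1−0.8) × 0.3 = 0.002592
Highest score → positive.

positive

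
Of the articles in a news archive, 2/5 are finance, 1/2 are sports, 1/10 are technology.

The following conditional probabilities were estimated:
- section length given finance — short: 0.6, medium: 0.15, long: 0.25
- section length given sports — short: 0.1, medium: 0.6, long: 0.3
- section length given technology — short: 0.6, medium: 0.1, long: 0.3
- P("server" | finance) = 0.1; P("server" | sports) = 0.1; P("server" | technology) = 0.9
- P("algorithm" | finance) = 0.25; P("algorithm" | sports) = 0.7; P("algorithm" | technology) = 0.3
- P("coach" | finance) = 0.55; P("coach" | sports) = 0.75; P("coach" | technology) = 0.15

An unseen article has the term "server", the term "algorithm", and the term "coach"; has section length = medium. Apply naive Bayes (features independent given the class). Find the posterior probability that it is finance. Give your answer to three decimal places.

0.049

finance: 0.4 × 0.15 × 0.1 × 0.25 × 0.55 = 0.000825
sports: 0.5 × 0.6 × 0.1 × 0.7 × 0.75 = 0.01575
technology: 0.1 × 0.1 × 0.9 × 0.3 × 0.15 = 0.000405
P(finance | x) = 0.000825 / 0.01698 ≈ 0.049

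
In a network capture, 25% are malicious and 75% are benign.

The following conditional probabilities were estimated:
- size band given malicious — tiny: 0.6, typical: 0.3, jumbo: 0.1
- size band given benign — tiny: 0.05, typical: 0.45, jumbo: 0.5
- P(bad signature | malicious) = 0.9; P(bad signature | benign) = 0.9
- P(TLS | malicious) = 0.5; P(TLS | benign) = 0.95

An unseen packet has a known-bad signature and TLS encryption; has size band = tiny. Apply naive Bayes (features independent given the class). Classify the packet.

malicious

malicious: 0.25 × 0.6 × 0.9 × 0.5 = 0.0675
benign: 0.75 × 0.05 × 0.9 × 0.95 = 0.0320625
Highest score → malicious.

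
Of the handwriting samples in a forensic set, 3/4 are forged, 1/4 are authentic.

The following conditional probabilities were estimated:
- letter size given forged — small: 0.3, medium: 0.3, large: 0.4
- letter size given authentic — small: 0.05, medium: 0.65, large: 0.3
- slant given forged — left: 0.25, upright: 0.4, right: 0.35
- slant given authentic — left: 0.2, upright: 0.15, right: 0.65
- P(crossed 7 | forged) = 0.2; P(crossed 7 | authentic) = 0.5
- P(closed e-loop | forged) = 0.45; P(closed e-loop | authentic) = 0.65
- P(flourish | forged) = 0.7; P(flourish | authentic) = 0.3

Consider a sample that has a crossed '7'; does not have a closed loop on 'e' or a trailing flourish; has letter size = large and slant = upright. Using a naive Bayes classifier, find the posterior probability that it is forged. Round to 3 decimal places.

forged: 0.75 × 0.4 × 0.4 × 0.2 × (1−0.45) × (1−0.7) = 0.00396
authentic: 0.25 × 0.3 × 0.15 × 0.5 × (1−0.65) × (1−0.3) = 0.001378125
P(forged | x) = 0.00396 / 0.005338125 ≈ 0.742

0.742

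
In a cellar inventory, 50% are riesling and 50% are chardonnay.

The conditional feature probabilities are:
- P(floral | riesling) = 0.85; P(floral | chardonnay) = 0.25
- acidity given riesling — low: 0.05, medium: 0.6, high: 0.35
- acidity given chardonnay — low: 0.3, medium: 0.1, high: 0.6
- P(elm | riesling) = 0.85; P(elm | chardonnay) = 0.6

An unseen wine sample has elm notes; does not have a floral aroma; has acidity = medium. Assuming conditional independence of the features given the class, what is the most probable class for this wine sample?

riesling: 0.5 × (1−0.85) × 0.6 × 0.85 = 0.03825
chardonnay: 0.5 × (1−0.25) × 0.1 × 0.6 = 0.0225
Highest score → riesling.

riesling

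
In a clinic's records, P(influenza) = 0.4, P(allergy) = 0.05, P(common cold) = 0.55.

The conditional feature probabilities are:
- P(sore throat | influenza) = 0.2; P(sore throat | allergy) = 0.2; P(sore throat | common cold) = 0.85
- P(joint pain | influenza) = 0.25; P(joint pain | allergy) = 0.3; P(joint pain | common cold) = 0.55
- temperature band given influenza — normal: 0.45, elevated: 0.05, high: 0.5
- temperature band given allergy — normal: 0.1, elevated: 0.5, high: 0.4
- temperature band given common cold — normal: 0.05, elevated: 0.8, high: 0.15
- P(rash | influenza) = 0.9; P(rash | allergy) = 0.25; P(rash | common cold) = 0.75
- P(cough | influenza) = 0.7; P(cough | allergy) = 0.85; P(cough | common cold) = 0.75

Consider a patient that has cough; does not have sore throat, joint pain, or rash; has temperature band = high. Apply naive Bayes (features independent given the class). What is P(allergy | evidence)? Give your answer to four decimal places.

influenza: 0.4 × (1−0.2) × (1−0.25) × 0.5 × (1−0.9) × 0.7 = 0.0084
allergy: 0.05 × (1−0.2) × (1−0.3) × 0.4 × (1−0.25) × 0.85 = 0.00714
common cold: 0.55 × (1−0.85) × (1−0.55) × 0.15 × (1−0.75) × 0.75 = 0.001044140625
P(allergy | x) = 0.00714 / 0.016584140625 ≈ 0.4305

0.4305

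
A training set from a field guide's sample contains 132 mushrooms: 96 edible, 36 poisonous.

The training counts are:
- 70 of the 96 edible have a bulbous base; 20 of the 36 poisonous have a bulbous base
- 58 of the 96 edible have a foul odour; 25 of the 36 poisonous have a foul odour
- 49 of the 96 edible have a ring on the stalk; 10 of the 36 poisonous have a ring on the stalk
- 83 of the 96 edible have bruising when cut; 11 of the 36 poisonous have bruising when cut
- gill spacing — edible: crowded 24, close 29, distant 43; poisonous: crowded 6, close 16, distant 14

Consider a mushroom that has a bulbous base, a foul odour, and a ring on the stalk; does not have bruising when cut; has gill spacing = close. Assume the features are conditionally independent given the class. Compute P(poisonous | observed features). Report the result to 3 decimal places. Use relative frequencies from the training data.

0.574

edible: (96/132) × (70/96) × (58/96) × (49/96) × (13/96) × (29/96) ≈ 0.00668967
poisonous: (36/132) × (20/36) × (25/36) × (10/36) × (25/36) × (16/36) ≈ 0.00902082
P(poisonous | x) = 0.00902082 / 0.01571049 ≈ 0.574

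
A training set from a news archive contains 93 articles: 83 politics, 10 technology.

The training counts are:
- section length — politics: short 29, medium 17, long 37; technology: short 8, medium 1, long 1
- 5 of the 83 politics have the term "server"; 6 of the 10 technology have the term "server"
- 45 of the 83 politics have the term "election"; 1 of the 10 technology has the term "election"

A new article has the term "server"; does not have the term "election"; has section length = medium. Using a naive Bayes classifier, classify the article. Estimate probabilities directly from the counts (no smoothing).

politics: (83/93) × (17/83) × (5/83) × (38/83) ≈ 0.00504154
technology: (10/93) × (1/10) × (6/10) × (9/10) ≈ 0.00580645
Highest score → technology.

technology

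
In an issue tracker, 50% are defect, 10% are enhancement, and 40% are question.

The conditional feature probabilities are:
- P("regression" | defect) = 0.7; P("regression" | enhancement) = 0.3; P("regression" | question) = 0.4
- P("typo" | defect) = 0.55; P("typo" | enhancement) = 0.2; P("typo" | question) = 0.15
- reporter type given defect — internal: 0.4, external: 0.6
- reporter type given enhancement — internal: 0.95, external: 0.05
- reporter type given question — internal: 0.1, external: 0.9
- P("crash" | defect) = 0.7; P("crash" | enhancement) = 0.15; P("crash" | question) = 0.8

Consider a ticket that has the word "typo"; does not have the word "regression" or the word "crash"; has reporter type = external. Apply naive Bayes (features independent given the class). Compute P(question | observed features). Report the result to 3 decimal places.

0.296

defect: 0.5 × (1−0.7) × 0.55 × 0.6 × (1−0.7) = 0.01485
enhancement: 0.1 × (1−0.3) × 0.2 × 0.05 × (1−0.15) = 0.000595
question: 0.4 × (1−0.4) × 0.15 × 0.9 × (1−0.8) = 0.00648
P(question | x) = 0.00648 / 0.021925 ≈ 0.296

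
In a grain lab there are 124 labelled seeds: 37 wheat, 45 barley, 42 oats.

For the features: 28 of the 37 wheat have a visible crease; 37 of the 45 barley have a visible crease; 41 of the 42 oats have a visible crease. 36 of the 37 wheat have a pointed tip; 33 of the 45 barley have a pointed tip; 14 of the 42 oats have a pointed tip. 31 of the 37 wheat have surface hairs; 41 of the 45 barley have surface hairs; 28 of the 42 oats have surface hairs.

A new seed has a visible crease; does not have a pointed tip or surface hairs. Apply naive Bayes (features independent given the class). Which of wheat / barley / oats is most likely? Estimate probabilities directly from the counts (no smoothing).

oats

wheat: (37/124) × (28/37) × (1/37) × (6/37) ≈ 0.000989656
barley: (45/124) × (37/45) × (12/45) × (4/45) ≈ 0.00707288
oats: (42/124) × (41/42) × (28/42) × (14/42) ≈ 0.0734767
Highest score → oats.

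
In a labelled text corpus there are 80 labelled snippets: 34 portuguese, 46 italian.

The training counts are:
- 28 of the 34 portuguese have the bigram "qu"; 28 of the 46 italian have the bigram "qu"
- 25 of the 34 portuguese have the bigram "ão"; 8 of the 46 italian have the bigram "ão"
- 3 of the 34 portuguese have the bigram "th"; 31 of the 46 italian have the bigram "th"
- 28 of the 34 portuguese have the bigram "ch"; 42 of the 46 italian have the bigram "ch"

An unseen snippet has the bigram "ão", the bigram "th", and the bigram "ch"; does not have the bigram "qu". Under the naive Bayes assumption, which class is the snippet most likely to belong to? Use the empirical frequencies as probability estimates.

italian

portuguese: (34/80) × (6/34) × (25/34) × (3/34) × (28/34) ≈ 0.00400723
italian: (46/80) × (18/46) × (8/46) × (31/46) × (42/46) ≈ 0.0240774
Highest score → italian.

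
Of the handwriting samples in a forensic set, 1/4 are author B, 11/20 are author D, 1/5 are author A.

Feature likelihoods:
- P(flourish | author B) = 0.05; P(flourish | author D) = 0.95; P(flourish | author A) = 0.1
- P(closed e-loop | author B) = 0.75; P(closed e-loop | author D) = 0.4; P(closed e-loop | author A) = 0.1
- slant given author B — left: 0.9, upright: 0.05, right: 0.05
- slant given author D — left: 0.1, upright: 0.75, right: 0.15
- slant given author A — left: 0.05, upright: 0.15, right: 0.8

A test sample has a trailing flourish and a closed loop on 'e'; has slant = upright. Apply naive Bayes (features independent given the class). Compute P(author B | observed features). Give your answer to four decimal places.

0.0030

author B: 0.25 × 0.05 × 0.75 × 0.05 = 0.00046875
author D: 0.55 × 0.95 × 0.4 × 0.75 = 0.15675
author A: 0.2 × 0.1 × 0.1 × 0.15 = 0.0003
P(author B | x) = 0.00046875 / 0.15751875 ≈ 0.0030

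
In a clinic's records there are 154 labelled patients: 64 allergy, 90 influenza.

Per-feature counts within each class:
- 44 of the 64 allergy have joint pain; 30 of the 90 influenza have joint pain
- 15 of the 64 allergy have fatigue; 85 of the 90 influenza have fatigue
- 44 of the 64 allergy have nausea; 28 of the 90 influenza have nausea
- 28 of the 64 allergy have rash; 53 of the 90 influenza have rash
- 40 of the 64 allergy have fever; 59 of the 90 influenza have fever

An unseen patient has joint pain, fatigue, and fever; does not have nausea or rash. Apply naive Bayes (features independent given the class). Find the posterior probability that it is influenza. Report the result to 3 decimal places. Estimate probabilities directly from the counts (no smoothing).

allergy: (64/154) × (44/64) × (15/64) × (20/64) × (36/64) × (40/64) ≈ 0.00735692
influenza: (90/154) × (30/90) × (85/90) × (62/90) × (37/90) × (59/90) ≈ 0.0341582
P(influenza | x) = 0.0341582 / 0.04151512 ≈ 0.823

0.823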